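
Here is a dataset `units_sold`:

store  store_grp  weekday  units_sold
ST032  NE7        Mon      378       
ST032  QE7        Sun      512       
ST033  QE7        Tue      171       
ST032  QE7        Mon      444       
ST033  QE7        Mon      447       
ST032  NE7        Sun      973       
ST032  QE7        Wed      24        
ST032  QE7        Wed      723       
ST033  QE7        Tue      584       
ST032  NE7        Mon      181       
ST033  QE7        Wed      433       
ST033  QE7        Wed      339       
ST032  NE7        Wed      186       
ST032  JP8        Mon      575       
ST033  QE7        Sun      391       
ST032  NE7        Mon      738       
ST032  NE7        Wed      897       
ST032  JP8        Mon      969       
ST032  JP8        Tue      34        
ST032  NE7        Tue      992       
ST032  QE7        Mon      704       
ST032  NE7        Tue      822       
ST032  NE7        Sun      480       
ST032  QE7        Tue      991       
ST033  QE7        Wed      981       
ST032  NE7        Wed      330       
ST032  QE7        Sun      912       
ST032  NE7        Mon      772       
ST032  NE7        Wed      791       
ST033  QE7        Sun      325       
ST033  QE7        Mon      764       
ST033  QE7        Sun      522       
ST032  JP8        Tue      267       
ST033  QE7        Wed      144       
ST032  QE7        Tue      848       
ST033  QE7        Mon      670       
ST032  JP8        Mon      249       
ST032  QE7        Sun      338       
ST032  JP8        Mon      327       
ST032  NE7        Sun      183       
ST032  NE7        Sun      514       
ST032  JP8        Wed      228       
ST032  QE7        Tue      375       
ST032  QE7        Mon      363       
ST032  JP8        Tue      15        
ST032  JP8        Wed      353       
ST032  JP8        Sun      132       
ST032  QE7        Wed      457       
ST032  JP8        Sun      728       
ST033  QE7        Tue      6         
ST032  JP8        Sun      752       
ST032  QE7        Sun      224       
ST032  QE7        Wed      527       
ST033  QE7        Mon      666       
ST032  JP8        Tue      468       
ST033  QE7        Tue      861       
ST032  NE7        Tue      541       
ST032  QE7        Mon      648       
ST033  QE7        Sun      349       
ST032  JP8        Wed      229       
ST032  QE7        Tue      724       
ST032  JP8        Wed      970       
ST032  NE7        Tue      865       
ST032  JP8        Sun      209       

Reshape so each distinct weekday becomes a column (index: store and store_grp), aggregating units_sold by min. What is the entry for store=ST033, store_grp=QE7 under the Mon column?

Rows with store=ST033, store_grp=QE7 and weekday=Mon: units_sold values are 447, 764, 670, 666.
min(447, 764, 670, 666) = 447.

447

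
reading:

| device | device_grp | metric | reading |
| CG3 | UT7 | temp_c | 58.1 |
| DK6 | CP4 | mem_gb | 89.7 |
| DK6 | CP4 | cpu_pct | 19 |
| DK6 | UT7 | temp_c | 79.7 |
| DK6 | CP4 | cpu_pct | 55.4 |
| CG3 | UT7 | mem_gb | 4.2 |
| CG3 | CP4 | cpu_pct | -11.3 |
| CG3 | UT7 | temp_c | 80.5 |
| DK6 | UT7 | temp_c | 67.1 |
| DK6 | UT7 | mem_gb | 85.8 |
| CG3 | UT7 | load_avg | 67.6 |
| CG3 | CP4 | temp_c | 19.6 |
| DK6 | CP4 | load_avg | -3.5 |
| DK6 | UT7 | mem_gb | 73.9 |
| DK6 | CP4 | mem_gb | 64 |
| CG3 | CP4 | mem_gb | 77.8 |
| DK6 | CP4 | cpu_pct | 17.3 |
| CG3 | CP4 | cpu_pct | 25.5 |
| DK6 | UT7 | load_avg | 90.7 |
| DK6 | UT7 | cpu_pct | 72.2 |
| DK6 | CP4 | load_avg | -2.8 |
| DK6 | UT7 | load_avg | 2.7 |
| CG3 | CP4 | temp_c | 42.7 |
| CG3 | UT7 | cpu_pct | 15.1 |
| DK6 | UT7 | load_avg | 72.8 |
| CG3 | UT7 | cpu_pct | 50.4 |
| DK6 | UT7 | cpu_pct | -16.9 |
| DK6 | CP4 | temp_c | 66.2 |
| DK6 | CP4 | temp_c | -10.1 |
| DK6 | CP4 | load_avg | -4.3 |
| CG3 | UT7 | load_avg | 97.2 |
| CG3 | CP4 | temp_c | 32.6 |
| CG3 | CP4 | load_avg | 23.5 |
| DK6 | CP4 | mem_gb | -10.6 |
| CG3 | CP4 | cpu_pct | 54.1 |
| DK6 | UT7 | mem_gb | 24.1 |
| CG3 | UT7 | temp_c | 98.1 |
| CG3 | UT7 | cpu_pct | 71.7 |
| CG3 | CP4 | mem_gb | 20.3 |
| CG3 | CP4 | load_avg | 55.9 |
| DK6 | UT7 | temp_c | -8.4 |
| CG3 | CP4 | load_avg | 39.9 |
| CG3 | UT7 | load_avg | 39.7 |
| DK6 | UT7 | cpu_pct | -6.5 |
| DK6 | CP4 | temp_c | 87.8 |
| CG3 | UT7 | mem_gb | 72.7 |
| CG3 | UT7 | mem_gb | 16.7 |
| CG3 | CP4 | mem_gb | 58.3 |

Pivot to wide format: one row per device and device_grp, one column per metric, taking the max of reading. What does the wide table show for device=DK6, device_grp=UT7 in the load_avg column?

90.7

Rows with device=DK6, device_grp=UT7 and metric=load_avg: reading values are 90.7, 2.7, 72.8.
max(90.7, 2.7, 72.8) = 90.7.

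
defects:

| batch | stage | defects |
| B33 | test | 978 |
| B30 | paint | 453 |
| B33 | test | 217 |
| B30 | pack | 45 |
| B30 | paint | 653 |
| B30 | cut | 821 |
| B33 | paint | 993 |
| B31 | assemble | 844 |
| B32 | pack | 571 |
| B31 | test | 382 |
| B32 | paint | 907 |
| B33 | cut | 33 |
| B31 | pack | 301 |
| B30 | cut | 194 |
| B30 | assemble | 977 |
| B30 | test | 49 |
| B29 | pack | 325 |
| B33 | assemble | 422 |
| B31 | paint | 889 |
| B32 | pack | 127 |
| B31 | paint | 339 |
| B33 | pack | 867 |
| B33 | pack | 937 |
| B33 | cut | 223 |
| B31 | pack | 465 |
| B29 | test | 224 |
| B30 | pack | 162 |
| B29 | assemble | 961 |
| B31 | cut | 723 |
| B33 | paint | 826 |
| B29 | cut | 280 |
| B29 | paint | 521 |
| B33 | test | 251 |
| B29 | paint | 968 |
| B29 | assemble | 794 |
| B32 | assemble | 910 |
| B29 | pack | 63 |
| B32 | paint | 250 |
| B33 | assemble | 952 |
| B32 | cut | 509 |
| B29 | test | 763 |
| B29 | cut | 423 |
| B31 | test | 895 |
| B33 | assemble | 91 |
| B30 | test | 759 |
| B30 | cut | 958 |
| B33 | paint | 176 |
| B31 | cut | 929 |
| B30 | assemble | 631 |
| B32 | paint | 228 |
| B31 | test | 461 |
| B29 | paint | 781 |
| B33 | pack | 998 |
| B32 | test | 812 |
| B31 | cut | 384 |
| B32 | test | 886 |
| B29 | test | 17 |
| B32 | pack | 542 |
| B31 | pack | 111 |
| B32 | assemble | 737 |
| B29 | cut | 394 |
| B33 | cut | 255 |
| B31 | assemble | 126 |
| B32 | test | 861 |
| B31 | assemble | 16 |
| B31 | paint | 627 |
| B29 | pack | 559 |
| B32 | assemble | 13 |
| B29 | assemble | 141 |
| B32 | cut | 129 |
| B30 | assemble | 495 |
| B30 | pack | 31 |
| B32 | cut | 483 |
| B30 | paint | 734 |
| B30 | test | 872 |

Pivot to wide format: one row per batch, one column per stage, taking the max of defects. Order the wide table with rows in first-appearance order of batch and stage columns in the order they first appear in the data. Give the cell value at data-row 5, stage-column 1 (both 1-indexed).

763

With rows in first-appearance order of batch, row 5 is batch=B29. stage columns in first-appearance order: test, paint, pack, cut, assemble; column 1 is test.
Long rows with batch=B29, stage=test: max(224, 763, 17) = 763.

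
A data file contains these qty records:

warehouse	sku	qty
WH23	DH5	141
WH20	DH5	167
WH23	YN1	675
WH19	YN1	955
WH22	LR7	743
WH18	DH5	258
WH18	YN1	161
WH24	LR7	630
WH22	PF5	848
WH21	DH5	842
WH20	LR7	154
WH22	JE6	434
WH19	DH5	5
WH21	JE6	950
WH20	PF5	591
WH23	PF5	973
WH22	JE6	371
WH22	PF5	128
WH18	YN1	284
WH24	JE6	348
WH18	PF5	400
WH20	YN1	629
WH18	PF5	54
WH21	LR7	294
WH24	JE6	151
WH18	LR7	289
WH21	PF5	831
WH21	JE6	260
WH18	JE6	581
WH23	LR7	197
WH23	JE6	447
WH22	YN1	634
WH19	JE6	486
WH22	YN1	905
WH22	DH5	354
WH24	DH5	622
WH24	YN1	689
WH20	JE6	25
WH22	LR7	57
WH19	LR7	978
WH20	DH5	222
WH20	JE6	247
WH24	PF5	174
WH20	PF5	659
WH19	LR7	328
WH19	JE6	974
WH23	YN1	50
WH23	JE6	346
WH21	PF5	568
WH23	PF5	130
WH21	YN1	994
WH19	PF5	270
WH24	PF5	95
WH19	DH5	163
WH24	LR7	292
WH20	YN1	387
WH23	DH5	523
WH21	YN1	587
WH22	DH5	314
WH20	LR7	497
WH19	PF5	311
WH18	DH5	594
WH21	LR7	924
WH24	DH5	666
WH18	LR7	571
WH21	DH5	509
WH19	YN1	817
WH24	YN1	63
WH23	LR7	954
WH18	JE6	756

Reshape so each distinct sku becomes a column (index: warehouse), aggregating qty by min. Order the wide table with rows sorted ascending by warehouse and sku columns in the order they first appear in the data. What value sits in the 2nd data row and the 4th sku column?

With rows sorted ascending by warehouse, row 2 is warehouse=WH19. sku columns in first-appearance order: DH5, YN1, LR7, PF5, JE6; column 4 is PF5.
Long rows with warehouse=WH19, sku=PF5: min(270, 311) = 270.

270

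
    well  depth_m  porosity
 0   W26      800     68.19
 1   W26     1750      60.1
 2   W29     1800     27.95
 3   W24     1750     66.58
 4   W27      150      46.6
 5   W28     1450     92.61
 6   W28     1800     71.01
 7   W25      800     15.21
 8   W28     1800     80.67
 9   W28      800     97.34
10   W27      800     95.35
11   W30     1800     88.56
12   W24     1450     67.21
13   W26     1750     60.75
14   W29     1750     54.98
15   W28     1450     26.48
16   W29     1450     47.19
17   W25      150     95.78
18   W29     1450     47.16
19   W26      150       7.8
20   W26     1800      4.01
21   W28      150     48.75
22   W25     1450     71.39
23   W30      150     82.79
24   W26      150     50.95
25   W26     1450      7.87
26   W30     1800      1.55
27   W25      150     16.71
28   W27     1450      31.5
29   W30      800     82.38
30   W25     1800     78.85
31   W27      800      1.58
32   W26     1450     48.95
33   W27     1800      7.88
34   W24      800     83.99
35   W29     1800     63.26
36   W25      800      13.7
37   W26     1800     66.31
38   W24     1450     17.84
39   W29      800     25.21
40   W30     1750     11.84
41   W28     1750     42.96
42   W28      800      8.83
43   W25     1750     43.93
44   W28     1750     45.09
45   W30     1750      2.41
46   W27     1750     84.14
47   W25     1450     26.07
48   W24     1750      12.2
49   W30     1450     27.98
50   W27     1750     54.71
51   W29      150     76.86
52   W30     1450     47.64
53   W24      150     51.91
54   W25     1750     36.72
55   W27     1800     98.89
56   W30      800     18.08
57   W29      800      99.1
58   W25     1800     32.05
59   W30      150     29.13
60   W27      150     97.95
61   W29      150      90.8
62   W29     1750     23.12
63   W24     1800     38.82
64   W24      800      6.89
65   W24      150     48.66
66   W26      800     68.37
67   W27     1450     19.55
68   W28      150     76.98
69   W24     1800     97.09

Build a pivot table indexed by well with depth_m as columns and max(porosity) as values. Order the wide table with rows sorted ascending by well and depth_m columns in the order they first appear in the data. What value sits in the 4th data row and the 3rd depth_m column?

With rows sorted ascending by well, row 4 is well=W27. depth_m columns in first-appearance order: 800, 1750, 1800, 150, 1450; column 3 is 1800.
Long rows with well=W27, depth_m=1800: max(7.88, 98.89) = 98.89.

98.89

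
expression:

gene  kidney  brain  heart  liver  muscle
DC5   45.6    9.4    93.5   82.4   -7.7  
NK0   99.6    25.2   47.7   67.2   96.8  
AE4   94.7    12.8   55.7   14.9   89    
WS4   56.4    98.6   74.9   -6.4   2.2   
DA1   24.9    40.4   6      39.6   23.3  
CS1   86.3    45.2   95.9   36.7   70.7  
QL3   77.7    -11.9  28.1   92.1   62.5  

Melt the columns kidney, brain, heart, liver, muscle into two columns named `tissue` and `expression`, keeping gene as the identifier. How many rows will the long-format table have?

7 gene values × 5 melted columns = 35 rows.

35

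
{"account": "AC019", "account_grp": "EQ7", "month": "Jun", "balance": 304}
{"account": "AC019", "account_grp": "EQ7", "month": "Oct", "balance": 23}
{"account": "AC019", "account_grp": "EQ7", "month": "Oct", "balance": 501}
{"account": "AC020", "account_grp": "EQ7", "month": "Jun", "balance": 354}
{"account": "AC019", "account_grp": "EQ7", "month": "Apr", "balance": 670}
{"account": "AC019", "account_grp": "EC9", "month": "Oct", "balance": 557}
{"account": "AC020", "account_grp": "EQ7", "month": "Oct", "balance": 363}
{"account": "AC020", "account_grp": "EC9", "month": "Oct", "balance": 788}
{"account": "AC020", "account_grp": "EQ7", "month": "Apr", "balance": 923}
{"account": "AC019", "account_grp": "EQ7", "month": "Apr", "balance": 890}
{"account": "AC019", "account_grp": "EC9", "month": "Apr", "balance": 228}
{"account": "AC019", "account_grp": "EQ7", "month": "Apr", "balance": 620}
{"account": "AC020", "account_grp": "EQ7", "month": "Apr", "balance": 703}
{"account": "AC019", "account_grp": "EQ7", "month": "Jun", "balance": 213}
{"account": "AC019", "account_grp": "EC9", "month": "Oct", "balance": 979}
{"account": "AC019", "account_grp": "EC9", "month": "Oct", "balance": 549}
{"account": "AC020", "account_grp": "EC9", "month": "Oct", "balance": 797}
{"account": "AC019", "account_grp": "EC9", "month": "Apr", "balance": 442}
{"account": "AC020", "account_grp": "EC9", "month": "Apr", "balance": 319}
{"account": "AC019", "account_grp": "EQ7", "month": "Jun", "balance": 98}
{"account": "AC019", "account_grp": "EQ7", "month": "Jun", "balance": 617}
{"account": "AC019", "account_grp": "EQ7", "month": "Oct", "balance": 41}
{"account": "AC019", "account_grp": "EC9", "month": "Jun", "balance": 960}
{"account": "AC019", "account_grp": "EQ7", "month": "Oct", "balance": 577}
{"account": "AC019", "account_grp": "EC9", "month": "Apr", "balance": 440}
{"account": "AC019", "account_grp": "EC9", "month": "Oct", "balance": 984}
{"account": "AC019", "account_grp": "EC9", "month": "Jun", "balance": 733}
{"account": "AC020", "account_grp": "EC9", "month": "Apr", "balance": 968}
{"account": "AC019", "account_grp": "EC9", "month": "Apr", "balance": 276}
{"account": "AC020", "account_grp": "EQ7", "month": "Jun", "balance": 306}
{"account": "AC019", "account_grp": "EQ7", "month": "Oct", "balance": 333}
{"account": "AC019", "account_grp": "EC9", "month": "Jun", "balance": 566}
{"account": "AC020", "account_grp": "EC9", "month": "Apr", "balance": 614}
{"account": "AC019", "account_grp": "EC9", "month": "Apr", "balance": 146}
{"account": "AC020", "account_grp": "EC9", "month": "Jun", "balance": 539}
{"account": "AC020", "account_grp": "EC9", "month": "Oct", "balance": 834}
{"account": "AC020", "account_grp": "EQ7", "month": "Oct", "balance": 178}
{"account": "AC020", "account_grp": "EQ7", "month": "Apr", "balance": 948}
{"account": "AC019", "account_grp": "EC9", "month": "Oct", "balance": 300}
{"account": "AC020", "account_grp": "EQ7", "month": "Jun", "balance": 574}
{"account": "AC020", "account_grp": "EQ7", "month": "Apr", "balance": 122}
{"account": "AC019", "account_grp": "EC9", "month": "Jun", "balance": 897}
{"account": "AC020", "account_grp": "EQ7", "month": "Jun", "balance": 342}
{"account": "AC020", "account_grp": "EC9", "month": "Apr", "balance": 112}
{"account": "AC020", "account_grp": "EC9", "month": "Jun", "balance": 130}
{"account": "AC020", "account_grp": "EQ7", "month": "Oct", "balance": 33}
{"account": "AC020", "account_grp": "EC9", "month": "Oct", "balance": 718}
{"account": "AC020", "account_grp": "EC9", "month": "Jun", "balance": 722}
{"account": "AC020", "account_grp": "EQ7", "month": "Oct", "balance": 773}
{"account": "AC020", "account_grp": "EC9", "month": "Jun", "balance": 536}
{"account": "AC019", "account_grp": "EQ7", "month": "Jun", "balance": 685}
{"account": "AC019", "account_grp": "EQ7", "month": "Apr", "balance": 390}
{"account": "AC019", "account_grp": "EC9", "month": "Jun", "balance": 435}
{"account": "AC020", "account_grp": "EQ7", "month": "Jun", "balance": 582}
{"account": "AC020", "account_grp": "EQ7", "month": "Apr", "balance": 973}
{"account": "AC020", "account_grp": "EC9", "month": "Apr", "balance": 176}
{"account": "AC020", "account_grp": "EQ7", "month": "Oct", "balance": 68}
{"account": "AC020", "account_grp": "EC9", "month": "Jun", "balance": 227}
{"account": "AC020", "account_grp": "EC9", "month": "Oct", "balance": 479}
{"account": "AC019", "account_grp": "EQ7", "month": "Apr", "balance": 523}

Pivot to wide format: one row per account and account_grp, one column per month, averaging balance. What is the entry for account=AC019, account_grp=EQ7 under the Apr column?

Rows with account=AC019, account_grp=EQ7 and month=Apr: balance values are 670, 890, 620, 390, 523.
(670 + 890 + 620 + 390 + 523) / 5 = 618.60.

618.60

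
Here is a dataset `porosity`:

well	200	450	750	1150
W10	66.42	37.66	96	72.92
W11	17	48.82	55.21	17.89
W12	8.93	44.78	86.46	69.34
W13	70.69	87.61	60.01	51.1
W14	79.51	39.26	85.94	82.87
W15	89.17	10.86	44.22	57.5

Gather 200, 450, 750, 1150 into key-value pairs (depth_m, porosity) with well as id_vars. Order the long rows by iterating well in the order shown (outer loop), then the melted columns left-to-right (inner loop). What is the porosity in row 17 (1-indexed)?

24 rows total (6 × 4). Row 17: index ⌊(17-1)/4⌋ = 4 into well → W14; (17-1) mod 4 = 0 into the melted columns → 200.
So row 17 is (W14, 200, 79.51); porosity = 79.51.

79.51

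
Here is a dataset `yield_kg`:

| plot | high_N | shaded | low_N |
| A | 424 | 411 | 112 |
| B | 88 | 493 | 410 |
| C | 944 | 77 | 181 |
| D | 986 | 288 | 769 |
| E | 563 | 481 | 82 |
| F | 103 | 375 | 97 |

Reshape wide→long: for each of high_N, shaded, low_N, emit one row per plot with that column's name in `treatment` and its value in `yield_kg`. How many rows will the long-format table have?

18

6 plot values × 3 melted columns = 18 rows.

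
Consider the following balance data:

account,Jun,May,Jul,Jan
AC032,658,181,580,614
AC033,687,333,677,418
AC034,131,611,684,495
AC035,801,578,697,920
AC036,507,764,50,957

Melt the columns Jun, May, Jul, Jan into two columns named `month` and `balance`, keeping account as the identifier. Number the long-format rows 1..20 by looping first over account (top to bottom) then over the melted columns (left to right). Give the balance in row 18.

764

20 rows total (5 × 4). Row 18: index ⌊(18-1)/4⌋ = 4 into account → AC036; (18-1) mod 4 = 1 into the melted columns → May.
So row 18 is (AC036, May, 764); balance = 764.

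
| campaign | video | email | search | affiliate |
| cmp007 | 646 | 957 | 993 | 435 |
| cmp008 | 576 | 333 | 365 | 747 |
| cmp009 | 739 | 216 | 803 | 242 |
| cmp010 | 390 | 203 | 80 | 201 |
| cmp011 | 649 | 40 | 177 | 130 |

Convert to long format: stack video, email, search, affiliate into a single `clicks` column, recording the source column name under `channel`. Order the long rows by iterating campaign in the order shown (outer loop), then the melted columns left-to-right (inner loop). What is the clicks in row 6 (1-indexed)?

20 rows total (5 × 4). Row 6: index ⌊(6-1)/4⌋ = 1 into campaign → cmp008; (6-1) mod 4 = 1 into the melted columns → email.
So row 6 is (cmp008, email, 333); clicks = 333.

333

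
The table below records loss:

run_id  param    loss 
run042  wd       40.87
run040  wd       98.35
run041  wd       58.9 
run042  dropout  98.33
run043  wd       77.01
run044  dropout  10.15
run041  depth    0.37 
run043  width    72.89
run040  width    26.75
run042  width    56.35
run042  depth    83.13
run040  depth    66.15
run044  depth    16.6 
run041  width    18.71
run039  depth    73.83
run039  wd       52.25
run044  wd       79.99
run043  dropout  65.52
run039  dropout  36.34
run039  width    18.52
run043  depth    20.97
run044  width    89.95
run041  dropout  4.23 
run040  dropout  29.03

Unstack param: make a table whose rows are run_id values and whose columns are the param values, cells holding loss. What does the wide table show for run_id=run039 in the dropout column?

36.34

Wide layout: rows indexed by run_id, columns are the 4 distinct param values (wd, dropout, depth, width).
Cell (run_id=run039, param=dropout) draws from the long row where run_id=run039 and param=dropout, which has loss=36.34.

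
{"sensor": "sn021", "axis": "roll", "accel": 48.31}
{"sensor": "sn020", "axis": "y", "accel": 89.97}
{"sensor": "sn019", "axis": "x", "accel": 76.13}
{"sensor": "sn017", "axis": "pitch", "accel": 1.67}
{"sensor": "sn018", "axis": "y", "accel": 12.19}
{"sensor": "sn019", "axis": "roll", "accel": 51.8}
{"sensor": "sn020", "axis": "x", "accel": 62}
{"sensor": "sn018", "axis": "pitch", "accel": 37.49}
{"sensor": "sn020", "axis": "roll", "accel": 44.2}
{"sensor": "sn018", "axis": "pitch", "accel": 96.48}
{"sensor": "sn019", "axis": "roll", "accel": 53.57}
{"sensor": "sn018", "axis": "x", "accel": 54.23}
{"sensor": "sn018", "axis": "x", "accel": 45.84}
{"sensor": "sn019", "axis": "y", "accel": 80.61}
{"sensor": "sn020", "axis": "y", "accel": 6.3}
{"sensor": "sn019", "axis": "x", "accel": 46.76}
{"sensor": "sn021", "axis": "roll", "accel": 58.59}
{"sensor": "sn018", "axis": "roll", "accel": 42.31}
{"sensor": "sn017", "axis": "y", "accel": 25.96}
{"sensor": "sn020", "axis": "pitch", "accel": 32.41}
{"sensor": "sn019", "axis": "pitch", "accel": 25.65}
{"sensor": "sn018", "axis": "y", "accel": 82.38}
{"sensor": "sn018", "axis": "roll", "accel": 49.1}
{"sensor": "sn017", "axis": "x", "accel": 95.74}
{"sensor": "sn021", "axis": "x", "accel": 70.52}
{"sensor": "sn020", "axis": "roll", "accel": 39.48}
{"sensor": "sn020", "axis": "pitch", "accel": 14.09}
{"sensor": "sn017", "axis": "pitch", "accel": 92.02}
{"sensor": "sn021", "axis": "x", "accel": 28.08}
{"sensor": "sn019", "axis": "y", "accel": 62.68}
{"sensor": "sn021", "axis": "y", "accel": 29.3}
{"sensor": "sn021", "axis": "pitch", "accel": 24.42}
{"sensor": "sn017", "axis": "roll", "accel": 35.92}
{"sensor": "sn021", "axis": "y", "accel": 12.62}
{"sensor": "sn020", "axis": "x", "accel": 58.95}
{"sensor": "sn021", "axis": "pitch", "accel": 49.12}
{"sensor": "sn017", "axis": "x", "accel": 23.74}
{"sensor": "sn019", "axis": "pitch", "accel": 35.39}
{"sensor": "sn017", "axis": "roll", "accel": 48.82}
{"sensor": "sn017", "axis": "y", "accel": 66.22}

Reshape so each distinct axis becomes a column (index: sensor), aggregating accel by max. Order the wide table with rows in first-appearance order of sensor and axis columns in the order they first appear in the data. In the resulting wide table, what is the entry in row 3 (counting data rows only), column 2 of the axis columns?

80.61

With rows in first-appearance order of sensor, row 3 is sensor=sn019. axis columns in first-appearance order: roll, y, x, pitch; column 2 is y.
Long rows with sensor=sn019, axis=y: max(80.61, 62.68) = 80.61.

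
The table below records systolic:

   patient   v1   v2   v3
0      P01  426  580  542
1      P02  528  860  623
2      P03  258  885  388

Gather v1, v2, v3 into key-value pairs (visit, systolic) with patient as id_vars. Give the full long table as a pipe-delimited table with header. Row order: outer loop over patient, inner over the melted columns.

Each (patient, column) pair becomes one row: 3 × 3 = 9 rows.
For example, (P01, v1) → systolic=426.

| patient | visit | systolic |
| P01 | v1 | 426 |
| P01 | v2 | 580 |
| P01 | v3 | 542 |
| P02 | v1 | 528 |
| P02 | v2 | 860 |
| P02 | v3 | 623 |
| P03 | v1 | 258 |
| P03 | v2 | 885 |
| P03 | v3 | 388 |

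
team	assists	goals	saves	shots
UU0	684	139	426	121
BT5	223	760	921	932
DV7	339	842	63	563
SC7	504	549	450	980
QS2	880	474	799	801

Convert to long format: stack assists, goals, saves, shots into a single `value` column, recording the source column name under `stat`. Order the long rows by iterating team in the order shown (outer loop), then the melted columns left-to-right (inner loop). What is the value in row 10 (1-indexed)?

20 rows total (5 × 4). Row 10: index ⌊(10-1)/4⌋ = 2 into team → DV7; (10-1) mod 4 = 1 into the melted columns → goals.
So row 10 is (DV7, goals, 842); value = 842.

842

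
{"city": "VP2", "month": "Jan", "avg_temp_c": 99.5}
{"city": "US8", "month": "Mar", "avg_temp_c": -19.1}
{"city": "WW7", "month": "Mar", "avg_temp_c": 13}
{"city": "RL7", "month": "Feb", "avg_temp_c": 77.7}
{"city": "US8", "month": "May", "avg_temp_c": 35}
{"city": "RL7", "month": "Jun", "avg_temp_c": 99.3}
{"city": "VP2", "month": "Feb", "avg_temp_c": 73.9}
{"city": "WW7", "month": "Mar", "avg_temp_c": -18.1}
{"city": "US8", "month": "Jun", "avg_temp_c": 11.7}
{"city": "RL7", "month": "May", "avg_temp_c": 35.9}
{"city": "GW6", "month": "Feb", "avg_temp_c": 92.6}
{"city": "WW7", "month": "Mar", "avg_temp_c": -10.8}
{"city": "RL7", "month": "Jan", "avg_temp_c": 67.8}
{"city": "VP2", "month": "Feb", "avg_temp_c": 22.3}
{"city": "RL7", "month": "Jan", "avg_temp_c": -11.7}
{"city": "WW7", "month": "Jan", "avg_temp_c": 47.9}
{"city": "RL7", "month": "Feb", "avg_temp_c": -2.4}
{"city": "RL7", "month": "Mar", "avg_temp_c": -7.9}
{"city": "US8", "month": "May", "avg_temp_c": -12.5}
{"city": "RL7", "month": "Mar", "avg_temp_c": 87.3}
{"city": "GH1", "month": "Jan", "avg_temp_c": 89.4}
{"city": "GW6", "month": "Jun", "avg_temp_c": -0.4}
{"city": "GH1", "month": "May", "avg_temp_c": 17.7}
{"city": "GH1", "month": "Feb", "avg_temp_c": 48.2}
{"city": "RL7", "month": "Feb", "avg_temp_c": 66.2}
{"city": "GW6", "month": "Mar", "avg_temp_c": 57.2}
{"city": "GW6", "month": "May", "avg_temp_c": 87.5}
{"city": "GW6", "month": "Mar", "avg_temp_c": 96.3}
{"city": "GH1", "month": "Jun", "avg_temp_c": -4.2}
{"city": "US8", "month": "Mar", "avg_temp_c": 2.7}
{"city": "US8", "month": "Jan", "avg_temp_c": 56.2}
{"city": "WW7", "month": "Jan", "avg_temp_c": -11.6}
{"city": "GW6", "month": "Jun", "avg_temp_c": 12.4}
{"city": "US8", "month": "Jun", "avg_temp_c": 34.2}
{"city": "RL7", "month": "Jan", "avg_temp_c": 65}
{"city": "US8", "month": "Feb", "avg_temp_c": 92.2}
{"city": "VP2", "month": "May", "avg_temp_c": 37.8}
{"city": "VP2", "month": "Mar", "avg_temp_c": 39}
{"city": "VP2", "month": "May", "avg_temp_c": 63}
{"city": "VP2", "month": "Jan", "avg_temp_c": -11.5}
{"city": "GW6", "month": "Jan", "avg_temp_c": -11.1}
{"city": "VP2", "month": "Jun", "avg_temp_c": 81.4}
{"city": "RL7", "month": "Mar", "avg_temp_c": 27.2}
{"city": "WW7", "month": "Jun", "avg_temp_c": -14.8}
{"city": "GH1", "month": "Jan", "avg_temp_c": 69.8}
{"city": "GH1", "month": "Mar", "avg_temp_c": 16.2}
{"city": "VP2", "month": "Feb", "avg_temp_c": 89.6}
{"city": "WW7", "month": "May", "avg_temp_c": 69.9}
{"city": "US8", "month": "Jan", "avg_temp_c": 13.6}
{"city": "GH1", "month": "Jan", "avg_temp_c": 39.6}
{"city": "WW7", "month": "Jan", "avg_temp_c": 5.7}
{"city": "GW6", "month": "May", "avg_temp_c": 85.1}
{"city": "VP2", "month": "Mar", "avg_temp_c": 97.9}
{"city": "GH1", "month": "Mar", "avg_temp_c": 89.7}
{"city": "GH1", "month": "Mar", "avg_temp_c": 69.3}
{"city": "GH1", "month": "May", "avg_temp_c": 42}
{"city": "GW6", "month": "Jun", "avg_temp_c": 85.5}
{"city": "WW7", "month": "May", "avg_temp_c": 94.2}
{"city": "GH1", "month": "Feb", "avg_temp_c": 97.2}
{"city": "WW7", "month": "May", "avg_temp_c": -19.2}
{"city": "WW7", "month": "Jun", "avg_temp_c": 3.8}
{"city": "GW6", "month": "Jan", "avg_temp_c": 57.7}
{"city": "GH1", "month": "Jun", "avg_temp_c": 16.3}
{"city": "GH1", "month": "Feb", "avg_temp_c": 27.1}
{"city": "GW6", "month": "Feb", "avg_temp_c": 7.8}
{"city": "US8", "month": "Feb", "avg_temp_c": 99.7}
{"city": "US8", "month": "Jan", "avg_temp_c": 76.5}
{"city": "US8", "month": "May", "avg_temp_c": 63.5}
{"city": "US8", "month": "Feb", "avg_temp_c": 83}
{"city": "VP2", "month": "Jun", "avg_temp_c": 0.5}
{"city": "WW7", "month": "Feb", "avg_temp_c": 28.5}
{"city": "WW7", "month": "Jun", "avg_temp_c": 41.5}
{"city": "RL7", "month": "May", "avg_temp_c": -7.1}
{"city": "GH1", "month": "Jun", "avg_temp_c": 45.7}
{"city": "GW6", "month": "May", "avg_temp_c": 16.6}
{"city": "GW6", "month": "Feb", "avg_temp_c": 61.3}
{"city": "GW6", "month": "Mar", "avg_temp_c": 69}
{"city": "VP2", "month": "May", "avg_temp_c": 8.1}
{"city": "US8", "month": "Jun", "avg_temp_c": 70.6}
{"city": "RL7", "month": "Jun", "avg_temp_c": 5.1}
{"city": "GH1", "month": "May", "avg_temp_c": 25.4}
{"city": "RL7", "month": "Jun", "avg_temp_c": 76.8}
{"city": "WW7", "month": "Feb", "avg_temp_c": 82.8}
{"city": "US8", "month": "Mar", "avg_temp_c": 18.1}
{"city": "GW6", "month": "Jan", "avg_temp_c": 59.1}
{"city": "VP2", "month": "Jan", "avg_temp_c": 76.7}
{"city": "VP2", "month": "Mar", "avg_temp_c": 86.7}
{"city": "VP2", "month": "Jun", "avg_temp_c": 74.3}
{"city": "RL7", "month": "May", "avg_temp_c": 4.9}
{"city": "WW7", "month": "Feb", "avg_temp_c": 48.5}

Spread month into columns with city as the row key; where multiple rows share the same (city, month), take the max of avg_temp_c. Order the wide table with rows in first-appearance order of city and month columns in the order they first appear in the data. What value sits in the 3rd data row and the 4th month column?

94.2

With rows in first-appearance order of city, row 3 is city=WW7. month columns in first-appearance order: Jan, Mar, Feb, May, Jun; column 4 is May.
Long rows with city=WW7, month=May: max(69.9, 94.2, -19.2) = 94.2.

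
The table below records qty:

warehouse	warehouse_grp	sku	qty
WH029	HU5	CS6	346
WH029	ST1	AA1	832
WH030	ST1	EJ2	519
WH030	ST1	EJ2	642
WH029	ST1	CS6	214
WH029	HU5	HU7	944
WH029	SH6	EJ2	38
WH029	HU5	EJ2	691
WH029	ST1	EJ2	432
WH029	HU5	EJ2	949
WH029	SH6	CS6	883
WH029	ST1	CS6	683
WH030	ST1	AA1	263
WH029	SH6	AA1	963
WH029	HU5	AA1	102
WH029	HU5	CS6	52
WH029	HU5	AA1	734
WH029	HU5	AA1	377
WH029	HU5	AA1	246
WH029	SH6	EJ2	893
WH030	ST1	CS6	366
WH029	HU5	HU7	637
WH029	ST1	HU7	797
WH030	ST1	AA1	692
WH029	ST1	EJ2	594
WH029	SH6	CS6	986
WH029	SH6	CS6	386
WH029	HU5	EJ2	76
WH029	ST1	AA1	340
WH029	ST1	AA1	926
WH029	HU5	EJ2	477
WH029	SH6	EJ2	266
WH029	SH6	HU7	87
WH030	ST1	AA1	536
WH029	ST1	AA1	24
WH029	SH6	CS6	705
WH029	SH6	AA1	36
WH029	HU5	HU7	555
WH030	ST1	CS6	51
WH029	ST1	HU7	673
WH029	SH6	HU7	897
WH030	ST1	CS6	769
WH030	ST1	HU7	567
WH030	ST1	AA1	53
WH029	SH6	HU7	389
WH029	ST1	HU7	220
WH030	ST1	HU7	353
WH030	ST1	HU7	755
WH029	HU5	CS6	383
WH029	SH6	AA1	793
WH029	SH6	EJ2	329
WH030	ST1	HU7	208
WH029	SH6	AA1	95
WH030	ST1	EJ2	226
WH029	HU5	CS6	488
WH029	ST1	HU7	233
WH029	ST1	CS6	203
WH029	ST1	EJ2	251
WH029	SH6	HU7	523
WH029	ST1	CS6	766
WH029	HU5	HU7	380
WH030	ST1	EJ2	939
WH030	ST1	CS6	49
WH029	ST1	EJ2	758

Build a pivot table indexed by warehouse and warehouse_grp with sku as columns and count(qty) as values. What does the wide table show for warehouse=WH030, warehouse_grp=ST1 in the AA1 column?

4

Rows with warehouse=WH030, warehouse_grp=ST1 and sku=AA1: qty values are 263, 692, 536, 53.
4 rows match — count = 4.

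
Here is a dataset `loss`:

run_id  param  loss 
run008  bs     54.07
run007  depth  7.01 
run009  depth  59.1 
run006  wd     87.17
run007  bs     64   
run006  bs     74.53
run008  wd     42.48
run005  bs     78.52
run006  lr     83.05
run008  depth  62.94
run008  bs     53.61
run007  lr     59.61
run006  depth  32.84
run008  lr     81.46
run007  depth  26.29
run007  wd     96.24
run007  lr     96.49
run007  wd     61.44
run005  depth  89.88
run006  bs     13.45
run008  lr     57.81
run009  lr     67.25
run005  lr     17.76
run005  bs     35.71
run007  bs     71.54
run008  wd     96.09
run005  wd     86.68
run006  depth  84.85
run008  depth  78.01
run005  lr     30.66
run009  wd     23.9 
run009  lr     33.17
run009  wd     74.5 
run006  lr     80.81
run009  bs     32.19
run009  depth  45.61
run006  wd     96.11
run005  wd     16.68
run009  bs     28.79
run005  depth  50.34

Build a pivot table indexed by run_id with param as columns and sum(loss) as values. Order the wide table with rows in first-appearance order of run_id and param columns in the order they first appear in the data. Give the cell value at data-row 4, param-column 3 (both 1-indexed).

With rows in first-appearance order of run_id, row 4 is run_id=run006. param columns in first-appearance order: bs, depth, wd, lr; column 3 is wd.
Long rows with run_id=run006, param=wd: 87.17 + 96.11 = 183.28.

183.28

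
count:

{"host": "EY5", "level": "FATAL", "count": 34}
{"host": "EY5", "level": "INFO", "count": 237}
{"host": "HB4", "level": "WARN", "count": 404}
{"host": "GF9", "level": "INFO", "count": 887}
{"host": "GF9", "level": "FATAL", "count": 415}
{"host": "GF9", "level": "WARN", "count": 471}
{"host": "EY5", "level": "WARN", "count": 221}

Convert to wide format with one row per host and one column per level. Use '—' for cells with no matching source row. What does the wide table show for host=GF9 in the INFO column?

887

The long row with host=GF9, level=INFO has count=887.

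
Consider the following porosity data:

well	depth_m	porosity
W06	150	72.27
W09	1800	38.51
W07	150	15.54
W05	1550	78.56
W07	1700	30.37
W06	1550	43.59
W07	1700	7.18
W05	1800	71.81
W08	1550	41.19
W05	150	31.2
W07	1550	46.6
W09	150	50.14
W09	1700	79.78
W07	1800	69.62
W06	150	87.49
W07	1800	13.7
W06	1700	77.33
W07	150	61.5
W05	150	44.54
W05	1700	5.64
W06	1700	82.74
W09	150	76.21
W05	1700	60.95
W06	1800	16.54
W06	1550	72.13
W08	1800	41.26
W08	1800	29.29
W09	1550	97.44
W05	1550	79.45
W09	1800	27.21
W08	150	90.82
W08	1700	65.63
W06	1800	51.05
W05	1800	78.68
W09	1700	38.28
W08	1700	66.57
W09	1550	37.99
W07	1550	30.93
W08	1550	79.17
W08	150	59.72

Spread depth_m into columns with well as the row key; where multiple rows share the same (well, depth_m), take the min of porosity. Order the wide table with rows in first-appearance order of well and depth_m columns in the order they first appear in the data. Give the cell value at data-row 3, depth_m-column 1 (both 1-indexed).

With rows in first-appearance order of well, row 3 is well=W07. depth_m columns in first-appearance order: 150, 1800, 1550, 1700; column 1 is 150.
Long rows with well=W07, depth_m=150: min(15.54, 61.5) = 15.54.

15.54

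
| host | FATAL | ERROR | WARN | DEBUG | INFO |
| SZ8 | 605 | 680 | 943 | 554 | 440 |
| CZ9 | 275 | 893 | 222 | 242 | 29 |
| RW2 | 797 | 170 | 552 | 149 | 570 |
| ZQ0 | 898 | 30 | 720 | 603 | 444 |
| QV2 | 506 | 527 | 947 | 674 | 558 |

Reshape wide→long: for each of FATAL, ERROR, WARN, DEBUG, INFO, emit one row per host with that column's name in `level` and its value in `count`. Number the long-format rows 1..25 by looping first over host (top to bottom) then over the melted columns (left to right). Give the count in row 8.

25 rows total (5 × 5). Row 8: index ⌊(8-1)/5⌋ = 1 into host → CZ9; (8-1) mod 5 = 2 into the melted columns → WARN.
So row 8 is (CZ9, WARN, 222); count = 222.

222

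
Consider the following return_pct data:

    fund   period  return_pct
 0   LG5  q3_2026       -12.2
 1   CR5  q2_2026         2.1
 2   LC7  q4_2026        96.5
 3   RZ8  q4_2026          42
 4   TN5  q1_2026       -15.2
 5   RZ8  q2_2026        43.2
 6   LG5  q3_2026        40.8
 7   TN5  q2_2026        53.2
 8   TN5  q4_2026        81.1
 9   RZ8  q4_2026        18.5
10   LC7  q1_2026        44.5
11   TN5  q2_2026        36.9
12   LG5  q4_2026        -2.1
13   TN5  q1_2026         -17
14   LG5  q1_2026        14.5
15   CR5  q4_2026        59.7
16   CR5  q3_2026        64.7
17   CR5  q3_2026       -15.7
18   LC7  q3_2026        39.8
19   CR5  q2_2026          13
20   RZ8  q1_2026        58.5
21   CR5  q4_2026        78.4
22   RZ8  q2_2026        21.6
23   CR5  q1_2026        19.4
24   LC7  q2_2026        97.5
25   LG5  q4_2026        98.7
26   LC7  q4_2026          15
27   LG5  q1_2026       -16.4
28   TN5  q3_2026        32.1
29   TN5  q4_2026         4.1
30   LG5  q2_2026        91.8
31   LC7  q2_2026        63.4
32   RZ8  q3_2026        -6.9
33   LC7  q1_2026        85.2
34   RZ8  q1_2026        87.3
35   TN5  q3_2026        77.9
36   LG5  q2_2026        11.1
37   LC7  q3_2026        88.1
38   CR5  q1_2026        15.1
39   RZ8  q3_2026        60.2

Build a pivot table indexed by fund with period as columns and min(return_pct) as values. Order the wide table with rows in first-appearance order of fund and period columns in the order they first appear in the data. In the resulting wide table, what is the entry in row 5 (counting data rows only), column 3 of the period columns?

4.1

With rows in first-appearance order of fund, row 5 is fund=TN5. period columns in first-appearance order: q3_2026, q2_2026, q4_2026, q1_2026; column 3 is q4_2026.
Long rows with fund=TN5, period=q4_2026: min(81.1, 4.1) = 4.1.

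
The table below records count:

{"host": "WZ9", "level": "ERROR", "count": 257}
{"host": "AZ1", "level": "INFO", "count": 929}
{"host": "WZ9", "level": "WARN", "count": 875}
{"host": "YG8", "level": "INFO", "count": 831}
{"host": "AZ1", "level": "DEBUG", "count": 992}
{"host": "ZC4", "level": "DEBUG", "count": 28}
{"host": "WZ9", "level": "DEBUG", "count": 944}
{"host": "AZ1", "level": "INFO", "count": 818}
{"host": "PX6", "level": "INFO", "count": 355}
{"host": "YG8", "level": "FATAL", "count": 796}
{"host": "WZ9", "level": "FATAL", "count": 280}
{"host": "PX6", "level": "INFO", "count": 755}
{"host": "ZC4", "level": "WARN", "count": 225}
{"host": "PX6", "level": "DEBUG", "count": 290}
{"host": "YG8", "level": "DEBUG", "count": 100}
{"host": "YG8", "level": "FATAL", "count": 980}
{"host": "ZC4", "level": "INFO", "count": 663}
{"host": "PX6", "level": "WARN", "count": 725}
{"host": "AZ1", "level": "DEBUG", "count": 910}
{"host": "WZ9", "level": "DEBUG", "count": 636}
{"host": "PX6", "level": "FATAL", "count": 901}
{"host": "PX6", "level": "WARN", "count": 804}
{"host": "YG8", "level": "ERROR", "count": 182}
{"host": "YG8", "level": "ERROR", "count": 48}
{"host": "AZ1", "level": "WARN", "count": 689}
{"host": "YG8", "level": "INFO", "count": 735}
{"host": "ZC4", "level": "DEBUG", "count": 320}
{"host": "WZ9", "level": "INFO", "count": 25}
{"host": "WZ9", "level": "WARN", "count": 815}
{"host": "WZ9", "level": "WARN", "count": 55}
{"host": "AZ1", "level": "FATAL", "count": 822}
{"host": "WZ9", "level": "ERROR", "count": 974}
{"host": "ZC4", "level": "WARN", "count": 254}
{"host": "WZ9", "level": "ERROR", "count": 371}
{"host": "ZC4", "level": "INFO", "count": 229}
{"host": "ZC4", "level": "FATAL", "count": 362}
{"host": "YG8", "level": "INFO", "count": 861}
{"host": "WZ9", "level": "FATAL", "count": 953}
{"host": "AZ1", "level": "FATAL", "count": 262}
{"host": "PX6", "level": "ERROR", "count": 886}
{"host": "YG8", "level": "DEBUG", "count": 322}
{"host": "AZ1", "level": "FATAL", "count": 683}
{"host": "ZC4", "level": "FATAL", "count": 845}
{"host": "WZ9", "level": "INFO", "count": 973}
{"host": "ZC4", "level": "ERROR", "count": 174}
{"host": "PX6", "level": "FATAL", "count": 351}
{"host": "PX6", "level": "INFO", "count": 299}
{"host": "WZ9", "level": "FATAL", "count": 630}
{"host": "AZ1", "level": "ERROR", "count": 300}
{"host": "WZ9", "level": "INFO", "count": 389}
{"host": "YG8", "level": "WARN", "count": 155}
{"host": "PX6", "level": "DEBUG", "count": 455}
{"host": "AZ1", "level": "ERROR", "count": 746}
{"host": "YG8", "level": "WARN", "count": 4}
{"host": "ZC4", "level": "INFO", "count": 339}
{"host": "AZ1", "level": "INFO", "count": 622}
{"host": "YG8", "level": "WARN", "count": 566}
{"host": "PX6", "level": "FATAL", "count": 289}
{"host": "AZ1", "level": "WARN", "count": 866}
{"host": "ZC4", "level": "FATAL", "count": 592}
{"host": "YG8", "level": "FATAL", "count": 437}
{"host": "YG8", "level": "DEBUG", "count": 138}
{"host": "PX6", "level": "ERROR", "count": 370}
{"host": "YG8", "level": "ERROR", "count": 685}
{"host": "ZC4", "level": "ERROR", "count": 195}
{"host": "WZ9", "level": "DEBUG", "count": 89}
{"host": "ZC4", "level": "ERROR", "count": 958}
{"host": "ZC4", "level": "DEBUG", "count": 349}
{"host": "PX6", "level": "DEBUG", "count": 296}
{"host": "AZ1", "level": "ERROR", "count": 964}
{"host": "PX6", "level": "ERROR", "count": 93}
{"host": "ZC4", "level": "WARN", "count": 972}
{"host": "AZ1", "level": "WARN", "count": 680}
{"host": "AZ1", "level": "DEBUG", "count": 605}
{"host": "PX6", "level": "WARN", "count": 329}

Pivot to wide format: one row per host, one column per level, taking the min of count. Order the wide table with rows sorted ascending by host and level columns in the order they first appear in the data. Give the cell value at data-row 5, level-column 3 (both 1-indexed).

225

With rows sorted ascending by host, row 5 is host=ZC4. level columns in first-appearance order: ERROR, INFO, WARN, DEBUG, FATAL; column 3 is WARN.
Long rows with host=ZC4, level=WARN: min(225, 254, 972) = 225.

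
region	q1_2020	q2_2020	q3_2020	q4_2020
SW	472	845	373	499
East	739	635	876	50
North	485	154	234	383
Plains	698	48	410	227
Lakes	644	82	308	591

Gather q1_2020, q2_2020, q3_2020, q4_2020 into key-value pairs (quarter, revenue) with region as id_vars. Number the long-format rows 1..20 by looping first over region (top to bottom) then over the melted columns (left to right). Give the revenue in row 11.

234

20 rows total (5 × 4). Row 11: index ⌊(11-1)/4⌋ = 2 into region → North; (11-1) mod 4 = 2 into the melted columns → q3_2020.
So row 11 is (North, q3_2020, 234); revenue = 234.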